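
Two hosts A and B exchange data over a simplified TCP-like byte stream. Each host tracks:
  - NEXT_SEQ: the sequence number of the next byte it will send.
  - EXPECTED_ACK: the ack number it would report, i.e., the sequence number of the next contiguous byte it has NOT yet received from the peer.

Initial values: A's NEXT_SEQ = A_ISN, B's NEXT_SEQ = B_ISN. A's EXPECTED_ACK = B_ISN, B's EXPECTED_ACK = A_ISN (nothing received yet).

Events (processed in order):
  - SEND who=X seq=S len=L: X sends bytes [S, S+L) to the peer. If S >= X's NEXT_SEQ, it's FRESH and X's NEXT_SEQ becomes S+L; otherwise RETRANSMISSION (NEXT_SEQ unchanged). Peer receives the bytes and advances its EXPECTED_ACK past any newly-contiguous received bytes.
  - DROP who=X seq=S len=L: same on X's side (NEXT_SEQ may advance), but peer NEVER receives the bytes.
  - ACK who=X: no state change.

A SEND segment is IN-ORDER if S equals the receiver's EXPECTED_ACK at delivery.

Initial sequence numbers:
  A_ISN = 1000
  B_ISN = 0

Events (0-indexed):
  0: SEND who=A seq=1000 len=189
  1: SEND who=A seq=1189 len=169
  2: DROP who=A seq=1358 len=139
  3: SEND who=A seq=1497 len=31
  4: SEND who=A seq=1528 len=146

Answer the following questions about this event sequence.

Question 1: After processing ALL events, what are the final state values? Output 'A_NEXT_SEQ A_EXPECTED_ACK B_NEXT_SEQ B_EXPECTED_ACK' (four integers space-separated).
Answer: 1674 0 0 1358

Derivation:
After event 0: A_seq=1189 A_ack=0 B_seq=0 B_ack=1189
After event 1: A_seq=1358 A_ack=0 B_seq=0 B_ack=1358
After event 2: A_seq=1497 A_ack=0 B_seq=0 B_ack=1358
After event 3: A_seq=1528 A_ack=0 B_seq=0 B_ack=1358
After event 4: A_seq=1674 A_ack=0 B_seq=0 B_ack=1358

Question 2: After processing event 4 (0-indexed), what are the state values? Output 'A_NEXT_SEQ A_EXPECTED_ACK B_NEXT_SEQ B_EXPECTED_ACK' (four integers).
After event 0: A_seq=1189 A_ack=0 B_seq=0 B_ack=1189
After event 1: A_seq=1358 A_ack=0 B_seq=0 B_ack=1358
After event 2: A_seq=1497 A_ack=0 B_seq=0 B_ack=1358
After event 3: A_seq=1528 A_ack=0 B_seq=0 B_ack=1358
After event 4: A_seq=1674 A_ack=0 B_seq=0 B_ack=1358

1674 0 0 1358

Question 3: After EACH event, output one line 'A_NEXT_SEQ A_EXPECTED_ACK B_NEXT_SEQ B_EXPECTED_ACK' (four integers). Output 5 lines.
1189 0 0 1189
1358 0 0 1358
1497 0 0 1358
1528 0 0 1358
1674 0 0 1358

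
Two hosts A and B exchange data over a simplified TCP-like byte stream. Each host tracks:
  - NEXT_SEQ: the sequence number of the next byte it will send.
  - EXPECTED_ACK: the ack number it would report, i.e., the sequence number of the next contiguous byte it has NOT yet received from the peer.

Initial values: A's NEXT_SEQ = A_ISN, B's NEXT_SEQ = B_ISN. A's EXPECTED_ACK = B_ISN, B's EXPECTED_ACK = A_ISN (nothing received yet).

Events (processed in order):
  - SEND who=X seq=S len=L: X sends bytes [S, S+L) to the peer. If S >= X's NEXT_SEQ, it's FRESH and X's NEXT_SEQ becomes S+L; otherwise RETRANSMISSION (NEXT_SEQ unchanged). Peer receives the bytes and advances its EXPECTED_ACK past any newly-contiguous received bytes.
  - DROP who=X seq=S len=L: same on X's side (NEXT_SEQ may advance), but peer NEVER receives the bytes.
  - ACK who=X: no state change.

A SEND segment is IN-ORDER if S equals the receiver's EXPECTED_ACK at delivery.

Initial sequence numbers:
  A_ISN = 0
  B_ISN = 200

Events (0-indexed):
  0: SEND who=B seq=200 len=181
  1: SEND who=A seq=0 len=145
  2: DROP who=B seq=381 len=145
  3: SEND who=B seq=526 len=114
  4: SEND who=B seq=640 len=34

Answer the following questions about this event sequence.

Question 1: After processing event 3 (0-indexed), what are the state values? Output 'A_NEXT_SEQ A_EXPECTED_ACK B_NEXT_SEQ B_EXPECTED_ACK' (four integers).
After event 0: A_seq=0 A_ack=381 B_seq=381 B_ack=0
After event 1: A_seq=145 A_ack=381 B_seq=381 B_ack=145
After event 2: A_seq=145 A_ack=381 B_seq=526 B_ack=145
After event 3: A_seq=145 A_ack=381 B_seq=640 B_ack=145

145 381 640 145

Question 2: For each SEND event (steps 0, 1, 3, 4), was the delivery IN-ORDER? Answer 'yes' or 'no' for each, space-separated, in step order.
Step 0: SEND seq=200 -> in-order
Step 1: SEND seq=0 -> in-order
Step 3: SEND seq=526 -> out-of-order
Step 4: SEND seq=640 -> out-of-order

Answer: yes yes no no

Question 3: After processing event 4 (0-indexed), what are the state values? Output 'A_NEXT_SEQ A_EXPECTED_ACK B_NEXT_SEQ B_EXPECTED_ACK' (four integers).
After event 0: A_seq=0 A_ack=381 B_seq=381 B_ack=0
After event 1: A_seq=145 A_ack=381 B_seq=381 B_ack=145
After event 2: A_seq=145 A_ack=381 B_seq=526 B_ack=145
After event 3: A_seq=145 A_ack=381 B_seq=640 B_ack=145
After event 4: A_seq=145 A_ack=381 B_seq=674 B_ack=145

145 381 674 145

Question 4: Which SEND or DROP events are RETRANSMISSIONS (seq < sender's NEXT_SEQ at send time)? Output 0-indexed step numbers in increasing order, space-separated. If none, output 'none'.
Answer: none

Derivation:
Step 0: SEND seq=200 -> fresh
Step 1: SEND seq=0 -> fresh
Step 2: DROP seq=381 -> fresh
Step 3: SEND seq=526 -> fresh
Step 4: SEND seq=640 -> fresh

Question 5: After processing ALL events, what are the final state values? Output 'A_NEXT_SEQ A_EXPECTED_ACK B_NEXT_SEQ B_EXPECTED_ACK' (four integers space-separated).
Answer: 145 381 674 145

Derivation:
After event 0: A_seq=0 A_ack=381 B_seq=381 B_ack=0
After event 1: A_seq=145 A_ack=381 B_seq=381 B_ack=145
After event 2: A_seq=145 A_ack=381 B_seq=526 B_ack=145
After event 3: A_seq=145 A_ack=381 B_seq=640 B_ack=145
After event 4: A_seq=145 A_ack=381 B_seq=674 B_ack=145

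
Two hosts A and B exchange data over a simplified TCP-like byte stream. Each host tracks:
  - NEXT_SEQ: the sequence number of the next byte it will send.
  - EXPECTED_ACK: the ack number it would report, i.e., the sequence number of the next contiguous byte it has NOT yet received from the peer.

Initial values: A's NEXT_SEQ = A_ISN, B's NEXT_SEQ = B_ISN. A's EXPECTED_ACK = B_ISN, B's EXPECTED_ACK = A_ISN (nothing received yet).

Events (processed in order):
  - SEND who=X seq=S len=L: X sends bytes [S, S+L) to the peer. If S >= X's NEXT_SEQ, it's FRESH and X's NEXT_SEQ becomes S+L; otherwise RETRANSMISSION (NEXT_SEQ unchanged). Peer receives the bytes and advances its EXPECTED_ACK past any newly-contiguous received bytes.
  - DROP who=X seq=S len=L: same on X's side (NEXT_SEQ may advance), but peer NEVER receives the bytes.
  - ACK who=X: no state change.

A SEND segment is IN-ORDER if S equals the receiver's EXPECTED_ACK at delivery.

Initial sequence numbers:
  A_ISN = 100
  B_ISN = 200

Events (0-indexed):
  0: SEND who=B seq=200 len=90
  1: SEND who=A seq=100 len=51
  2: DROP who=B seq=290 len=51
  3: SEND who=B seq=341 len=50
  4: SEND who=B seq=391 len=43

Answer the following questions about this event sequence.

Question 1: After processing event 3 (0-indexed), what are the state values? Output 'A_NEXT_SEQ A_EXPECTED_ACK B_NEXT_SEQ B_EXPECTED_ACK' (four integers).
After event 0: A_seq=100 A_ack=290 B_seq=290 B_ack=100
After event 1: A_seq=151 A_ack=290 B_seq=290 B_ack=151
After event 2: A_seq=151 A_ack=290 B_seq=341 B_ack=151
After event 3: A_seq=151 A_ack=290 B_seq=391 B_ack=151

151 290 391 151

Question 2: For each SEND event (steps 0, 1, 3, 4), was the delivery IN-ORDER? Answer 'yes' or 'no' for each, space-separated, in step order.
Step 0: SEND seq=200 -> in-order
Step 1: SEND seq=100 -> in-order
Step 3: SEND seq=341 -> out-of-order
Step 4: SEND seq=391 -> out-of-order

Answer: yes yes no no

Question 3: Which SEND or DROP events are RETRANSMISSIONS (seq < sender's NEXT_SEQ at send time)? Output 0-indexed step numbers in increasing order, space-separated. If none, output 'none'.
Answer: none

Derivation:
Step 0: SEND seq=200 -> fresh
Step 1: SEND seq=100 -> fresh
Step 2: DROP seq=290 -> fresh
Step 3: SEND seq=341 -> fresh
Step 4: SEND seq=391 -> fresh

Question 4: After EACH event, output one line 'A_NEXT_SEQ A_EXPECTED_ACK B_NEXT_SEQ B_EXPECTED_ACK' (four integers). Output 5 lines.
100 290 290 100
151 290 290 151
151 290 341 151
151 290 391 151
151 290 434 151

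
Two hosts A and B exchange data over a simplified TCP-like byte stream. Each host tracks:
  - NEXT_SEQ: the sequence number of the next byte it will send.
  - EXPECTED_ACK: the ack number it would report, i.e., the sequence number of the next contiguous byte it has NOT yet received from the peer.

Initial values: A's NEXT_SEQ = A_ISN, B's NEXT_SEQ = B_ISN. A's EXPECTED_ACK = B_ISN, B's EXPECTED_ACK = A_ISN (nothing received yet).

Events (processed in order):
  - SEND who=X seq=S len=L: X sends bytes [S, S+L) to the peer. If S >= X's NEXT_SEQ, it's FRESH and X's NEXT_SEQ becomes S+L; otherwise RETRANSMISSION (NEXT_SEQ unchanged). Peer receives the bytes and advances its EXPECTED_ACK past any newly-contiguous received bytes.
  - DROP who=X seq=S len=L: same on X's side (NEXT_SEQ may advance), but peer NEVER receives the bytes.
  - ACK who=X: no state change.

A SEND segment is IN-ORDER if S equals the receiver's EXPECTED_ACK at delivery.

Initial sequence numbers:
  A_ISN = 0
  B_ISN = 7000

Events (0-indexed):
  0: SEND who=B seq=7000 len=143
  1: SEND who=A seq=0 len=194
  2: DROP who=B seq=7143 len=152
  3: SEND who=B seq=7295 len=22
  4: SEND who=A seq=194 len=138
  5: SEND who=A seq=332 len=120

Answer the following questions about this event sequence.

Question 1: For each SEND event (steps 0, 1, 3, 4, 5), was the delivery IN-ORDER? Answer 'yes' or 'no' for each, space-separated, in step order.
Answer: yes yes no yes yes

Derivation:
Step 0: SEND seq=7000 -> in-order
Step 1: SEND seq=0 -> in-order
Step 3: SEND seq=7295 -> out-of-order
Step 4: SEND seq=194 -> in-order
Step 5: SEND seq=332 -> in-order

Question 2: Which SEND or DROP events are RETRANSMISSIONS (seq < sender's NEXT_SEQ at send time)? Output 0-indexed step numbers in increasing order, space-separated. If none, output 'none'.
Step 0: SEND seq=7000 -> fresh
Step 1: SEND seq=0 -> fresh
Step 2: DROP seq=7143 -> fresh
Step 3: SEND seq=7295 -> fresh
Step 4: SEND seq=194 -> fresh
Step 5: SEND seq=332 -> fresh

Answer: none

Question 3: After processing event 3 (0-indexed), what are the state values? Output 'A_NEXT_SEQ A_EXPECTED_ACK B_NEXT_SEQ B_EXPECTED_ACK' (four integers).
After event 0: A_seq=0 A_ack=7143 B_seq=7143 B_ack=0
After event 1: A_seq=194 A_ack=7143 B_seq=7143 B_ack=194
After event 2: A_seq=194 A_ack=7143 B_seq=7295 B_ack=194
After event 3: A_seq=194 A_ack=7143 B_seq=7317 B_ack=194

194 7143 7317 194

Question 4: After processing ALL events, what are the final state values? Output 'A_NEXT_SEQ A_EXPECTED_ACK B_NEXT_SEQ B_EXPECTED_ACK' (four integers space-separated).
Answer: 452 7143 7317 452

Derivation:
After event 0: A_seq=0 A_ack=7143 B_seq=7143 B_ack=0
After event 1: A_seq=194 A_ack=7143 B_seq=7143 B_ack=194
After event 2: A_seq=194 A_ack=7143 B_seq=7295 B_ack=194
After event 3: A_seq=194 A_ack=7143 B_seq=7317 B_ack=194
After event 4: A_seq=332 A_ack=7143 B_seq=7317 B_ack=332
After event 5: A_seq=452 A_ack=7143 B_seq=7317 B_ack=452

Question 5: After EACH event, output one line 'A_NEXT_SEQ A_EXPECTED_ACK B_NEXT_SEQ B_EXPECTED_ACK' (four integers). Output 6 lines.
0 7143 7143 0
194 7143 7143 194
194 7143 7295 194
194 7143 7317 194
332 7143 7317 332
452 7143 7317 452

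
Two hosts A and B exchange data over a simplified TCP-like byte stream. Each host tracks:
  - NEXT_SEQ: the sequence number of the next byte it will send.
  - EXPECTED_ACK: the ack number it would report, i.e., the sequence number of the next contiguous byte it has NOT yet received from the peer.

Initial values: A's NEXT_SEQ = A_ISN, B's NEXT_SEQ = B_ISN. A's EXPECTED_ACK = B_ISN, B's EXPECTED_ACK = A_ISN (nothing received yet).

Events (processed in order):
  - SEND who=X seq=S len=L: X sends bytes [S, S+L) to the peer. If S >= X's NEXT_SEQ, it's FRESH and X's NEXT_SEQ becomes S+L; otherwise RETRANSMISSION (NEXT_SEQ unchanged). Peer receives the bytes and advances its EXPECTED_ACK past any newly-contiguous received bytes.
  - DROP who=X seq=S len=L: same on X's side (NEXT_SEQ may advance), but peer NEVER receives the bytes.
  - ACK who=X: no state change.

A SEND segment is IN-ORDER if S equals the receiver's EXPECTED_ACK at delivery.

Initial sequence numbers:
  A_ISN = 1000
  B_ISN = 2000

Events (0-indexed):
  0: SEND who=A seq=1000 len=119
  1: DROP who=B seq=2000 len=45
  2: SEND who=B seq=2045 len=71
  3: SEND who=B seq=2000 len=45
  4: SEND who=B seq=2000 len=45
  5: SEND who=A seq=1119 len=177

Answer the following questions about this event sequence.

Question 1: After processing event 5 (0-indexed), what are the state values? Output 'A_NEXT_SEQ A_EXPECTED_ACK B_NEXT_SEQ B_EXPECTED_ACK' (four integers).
After event 0: A_seq=1119 A_ack=2000 B_seq=2000 B_ack=1119
After event 1: A_seq=1119 A_ack=2000 B_seq=2045 B_ack=1119
After event 2: A_seq=1119 A_ack=2000 B_seq=2116 B_ack=1119
After event 3: A_seq=1119 A_ack=2116 B_seq=2116 B_ack=1119
After event 4: A_seq=1119 A_ack=2116 B_seq=2116 B_ack=1119
After event 5: A_seq=1296 A_ack=2116 B_seq=2116 B_ack=1296

1296 2116 2116 1296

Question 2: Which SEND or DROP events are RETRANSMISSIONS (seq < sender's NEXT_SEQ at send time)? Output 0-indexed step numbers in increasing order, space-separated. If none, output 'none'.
Step 0: SEND seq=1000 -> fresh
Step 1: DROP seq=2000 -> fresh
Step 2: SEND seq=2045 -> fresh
Step 3: SEND seq=2000 -> retransmit
Step 4: SEND seq=2000 -> retransmit
Step 5: SEND seq=1119 -> fresh

Answer: 3 4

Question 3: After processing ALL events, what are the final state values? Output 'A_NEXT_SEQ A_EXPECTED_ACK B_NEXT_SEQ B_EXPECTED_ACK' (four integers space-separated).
After event 0: A_seq=1119 A_ack=2000 B_seq=2000 B_ack=1119
After event 1: A_seq=1119 A_ack=2000 B_seq=2045 B_ack=1119
After event 2: A_seq=1119 A_ack=2000 B_seq=2116 B_ack=1119
After event 3: A_seq=1119 A_ack=2116 B_seq=2116 B_ack=1119
After event 4: A_seq=1119 A_ack=2116 B_seq=2116 B_ack=1119
After event 5: A_seq=1296 A_ack=2116 B_seq=2116 B_ack=1296

Answer: 1296 2116 2116 1296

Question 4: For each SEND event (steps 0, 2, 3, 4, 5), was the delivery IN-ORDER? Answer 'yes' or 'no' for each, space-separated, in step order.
Step 0: SEND seq=1000 -> in-order
Step 2: SEND seq=2045 -> out-of-order
Step 3: SEND seq=2000 -> in-order
Step 4: SEND seq=2000 -> out-of-order
Step 5: SEND seq=1119 -> in-order

Answer: yes no yes no yes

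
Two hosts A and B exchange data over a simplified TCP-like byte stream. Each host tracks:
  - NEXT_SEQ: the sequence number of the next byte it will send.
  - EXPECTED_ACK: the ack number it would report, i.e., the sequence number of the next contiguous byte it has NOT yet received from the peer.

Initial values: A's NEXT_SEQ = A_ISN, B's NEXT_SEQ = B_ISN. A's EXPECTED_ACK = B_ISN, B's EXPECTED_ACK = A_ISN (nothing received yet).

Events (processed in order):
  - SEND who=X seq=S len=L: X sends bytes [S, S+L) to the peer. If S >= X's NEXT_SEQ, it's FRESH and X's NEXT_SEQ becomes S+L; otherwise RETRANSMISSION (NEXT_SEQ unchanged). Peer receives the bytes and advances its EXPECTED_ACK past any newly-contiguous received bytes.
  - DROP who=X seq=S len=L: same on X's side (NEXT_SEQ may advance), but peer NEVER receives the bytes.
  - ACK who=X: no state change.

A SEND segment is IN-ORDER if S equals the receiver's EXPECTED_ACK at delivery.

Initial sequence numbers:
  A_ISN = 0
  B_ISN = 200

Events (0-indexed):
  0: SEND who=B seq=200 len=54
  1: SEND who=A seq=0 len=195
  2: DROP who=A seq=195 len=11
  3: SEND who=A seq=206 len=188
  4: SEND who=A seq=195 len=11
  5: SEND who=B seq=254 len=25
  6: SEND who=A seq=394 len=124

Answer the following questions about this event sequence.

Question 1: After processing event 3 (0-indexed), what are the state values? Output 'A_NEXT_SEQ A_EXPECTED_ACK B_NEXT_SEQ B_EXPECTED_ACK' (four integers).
After event 0: A_seq=0 A_ack=254 B_seq=254 B_ack=0
After event 1: A_seq=195 A_ack=254 B_seq=254 B_ack=195
After event 2: A_seq=206 A_ack=254 B_seq=254 B_ack=195
After event 3: A_seq=394 A_ack=254 B_seq=254 B_ack=195

394 254 254 195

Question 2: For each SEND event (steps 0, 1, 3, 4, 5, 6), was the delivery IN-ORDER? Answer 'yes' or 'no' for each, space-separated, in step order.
Step 0: SEND seq=200 -> in-order
Step 1: SEND seq=0 -> in-order
Step 3: SEND seq=206 -> out-of-order
Step 4: SEND seq=195 -> in-order
Step 5: SEND seq=254 -> in-order
Step 6: SEND seq=394 -> in-order

Answer: yes yes no yes yes yes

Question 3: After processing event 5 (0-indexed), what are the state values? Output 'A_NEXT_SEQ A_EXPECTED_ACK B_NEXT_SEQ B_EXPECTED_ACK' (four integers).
After event 0: A_seq=0 A_ack=254 B_seq=254 B_ack=0
After event 1: A_seq=195 A_ack=254 B_seq=254 B_ack=195
After event 2: A_seq=206 A_ack=254 B_seq=254 B_ack=195
After event 3: A_seq=394 A_ack=254 B_seq=254 B_ack=195
After event 4: A_seq=394 A_ack=254 B_seq=254 B_ack=394
After event 5: A_seq=394 A_ack=279 B_seq=279 B_ack=394

394 279 279 394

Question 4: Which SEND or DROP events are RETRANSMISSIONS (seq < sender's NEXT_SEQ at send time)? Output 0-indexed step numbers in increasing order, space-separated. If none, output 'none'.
Answer: 4

Derivation:
Step 0: SEND seq=200 -> fresh
Step 1: SEND seq=0 -> fresh
Step 2: DROP seq=195 -> fresh
Step 3: SEND seq=206 -> fresh
Step 4: SEND seq=195 -> retransmit
Step 5: SEND seq=254 -> fresh
Step 6: SEND seq=394 -> fresh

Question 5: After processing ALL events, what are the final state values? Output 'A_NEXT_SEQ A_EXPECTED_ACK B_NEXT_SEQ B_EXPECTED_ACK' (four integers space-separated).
Answer: 518 279 279 518

Derivation:
After event 0: A_seq=0 A_ack=254 B_seq=254 B_ack=0
After event 1: A_seq=195 A_ack=254 B_seq=254 B_ack=195
After event 2: A_seq=206 A_ack=254 B_seq=254 B_ack=195
After event 3: A_seq=394 A_ack=254 B_seq=254 B_ack=195
After event 4: A_seq=394 A_ack=254 B_seq=254 B_ack=394
After event 5: A_seq=394 A_ack=279 B_seq=279 B_ack=394
After event 6: A_seq=518 A_ack=279 B_seq=279 B_ack=518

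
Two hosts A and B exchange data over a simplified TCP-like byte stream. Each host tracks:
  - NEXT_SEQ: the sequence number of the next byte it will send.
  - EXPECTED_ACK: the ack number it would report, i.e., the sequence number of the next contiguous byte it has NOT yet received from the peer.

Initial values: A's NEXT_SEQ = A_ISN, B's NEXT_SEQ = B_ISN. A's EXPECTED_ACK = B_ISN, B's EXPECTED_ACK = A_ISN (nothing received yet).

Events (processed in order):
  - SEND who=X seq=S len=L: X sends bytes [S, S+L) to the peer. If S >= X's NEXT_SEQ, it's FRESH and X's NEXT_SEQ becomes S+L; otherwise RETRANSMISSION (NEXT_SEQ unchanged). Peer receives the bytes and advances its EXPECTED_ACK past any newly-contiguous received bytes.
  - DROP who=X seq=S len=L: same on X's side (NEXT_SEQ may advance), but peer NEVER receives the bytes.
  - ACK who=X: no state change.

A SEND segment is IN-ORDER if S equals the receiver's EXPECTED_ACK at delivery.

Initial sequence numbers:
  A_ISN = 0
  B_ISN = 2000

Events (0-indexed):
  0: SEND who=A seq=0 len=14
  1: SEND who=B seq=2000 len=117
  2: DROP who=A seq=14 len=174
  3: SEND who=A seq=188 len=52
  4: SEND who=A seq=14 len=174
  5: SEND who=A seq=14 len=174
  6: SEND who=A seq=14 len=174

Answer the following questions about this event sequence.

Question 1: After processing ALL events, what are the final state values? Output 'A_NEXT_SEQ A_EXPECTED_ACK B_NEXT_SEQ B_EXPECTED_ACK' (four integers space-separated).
After event 0: A_seq=14 A_ack=2000 B_seq=2000 B_ack=14
After event 1: A_seq=14 A_ack=2117 B_seq=2117 B_ack=14
After event 2: A_seq=188 A_ack=2117 B_seq=2117 B_ack=14
After event 3: A_seq=240 A_ack=2117 B_seq=2117 B_ack=14
After event 4: A_seq=240 A_ack=2117 B_seq=2117 B_ack=240
After event 5: A_seq=240 A_ack=2117 B_seq=2117 B_ack=240
After event 6: A_seq=240 A_ack=2117 B_seq=2117 B_ack=240

Answer: 240 2117 2117 240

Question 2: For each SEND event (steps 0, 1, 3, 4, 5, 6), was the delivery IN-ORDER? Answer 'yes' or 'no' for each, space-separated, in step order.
Answer: yes yes no yes no no

Derivation:
Step 0: SEND seq=0 -> in-order
Step 1: SEND seq=2000 -> in-order
Step 3: SEND seq=188 -> out-of-order
Step 4: SEND seq=14 -> in-order
Step 5: SEND seq=14 -> out-of-order
Step 6: SEND seq=14 -> out-of-order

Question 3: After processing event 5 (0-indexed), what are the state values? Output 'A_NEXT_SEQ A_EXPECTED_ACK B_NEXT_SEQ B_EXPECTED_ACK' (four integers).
After event 0: A_seq=14 A_ack=2000 B_seq=2000 B_ack=14
After event 1: A_seq=14 A_ack=2117 B_seq=2117 B_ack=14
After event 2: A_seq=188 A_ack=2117 B_seq=2117 B_ack=14
After event 3: A_seq=240 A_ack=2117 B_seq=2117 B_ack=14
After event 4: A_seq=240 A_ack=2117 B_seq=2117 B_ack=240
After event 5: A_seq=240 A_ack=2117 B_seq=2117 B_ack=240

240 2117 2117 240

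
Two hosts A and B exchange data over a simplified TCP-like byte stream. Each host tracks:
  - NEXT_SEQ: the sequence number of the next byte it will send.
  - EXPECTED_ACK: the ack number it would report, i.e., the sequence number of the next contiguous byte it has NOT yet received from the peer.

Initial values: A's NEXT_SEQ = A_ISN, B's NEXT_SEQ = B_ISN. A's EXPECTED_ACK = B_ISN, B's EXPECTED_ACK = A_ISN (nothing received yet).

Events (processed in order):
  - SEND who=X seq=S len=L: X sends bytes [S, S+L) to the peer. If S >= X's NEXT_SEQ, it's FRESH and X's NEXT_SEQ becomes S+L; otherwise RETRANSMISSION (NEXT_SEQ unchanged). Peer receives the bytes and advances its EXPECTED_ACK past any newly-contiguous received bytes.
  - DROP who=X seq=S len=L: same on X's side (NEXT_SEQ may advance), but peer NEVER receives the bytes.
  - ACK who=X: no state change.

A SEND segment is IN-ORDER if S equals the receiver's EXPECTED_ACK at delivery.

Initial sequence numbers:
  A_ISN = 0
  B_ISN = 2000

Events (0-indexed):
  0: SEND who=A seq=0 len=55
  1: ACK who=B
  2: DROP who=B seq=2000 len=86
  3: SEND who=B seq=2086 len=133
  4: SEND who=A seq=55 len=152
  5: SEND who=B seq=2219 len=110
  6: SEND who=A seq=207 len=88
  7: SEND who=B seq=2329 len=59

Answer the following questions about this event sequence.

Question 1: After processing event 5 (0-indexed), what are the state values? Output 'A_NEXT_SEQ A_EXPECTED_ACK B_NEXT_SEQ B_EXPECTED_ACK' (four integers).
After event 0: A_seq=55 A_ack=2000 B_seq=2000 B_ack=55
After event 1: A_seq=55 A_ack=2000 B_seq=2000 B_ack=55
After event 2: A_seq=55 A_ack=2000 B_seq=2086 B_ack=55
After event 3: A_seq=55 A_ack=2000 B_seq=2219 B_ack=55
After event 4: A_seq=207 A_ack=2000 B_seq=2219 B_ack=207
After event 5: A_seq=207 A_ack=2000 B_seq=2329 B_ack=207

207 2000 2329 207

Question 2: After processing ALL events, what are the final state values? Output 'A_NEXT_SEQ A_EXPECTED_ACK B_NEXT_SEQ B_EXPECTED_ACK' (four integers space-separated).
After event 0: A_seq=55 A_ack=2000 B_seq=2000 B_ack=55
After event 1: A_seq=55 A_ack=2000 B_seq=2000 B_ack=55
After event 2: A_seq=55 A_ack=2000 B_seq=2086 B_ack=55
After event 3: A_seq=55 A_ack=2000 B_seq=2219 B_ack=55
After event 4: A_seq=207 A_ack=2000 B_seq=2219 B_ack=207
After event 5: A_seq=207 A_ack=2000 B_seq=2329 B_ack=207
After event 6: A_seq=295 A_ack=2000 B_seq=2329 B_ack=295
After event 7: A_seq=295 A_ack=2000 B_seq=2388 B_ack=295

Answer: 295 2000 2388 295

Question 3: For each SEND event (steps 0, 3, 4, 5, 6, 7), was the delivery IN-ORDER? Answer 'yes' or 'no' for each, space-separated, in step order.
Answer: yes no yes no yes no

Derivation:
Step 0: SEND seq=0 -> in-order
Step 3: SEND seq=2086 -> out-of-order
Step 4: SEND seq=55 -> in-order
Step 5: SEND seq=2219 -> out-of-order
Step 6: SEND seq=207 -> in-order
Step 7: SEND seq=2329 -> out-of-order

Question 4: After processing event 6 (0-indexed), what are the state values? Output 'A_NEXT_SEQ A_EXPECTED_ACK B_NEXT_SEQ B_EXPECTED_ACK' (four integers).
After event 0: A_seq=55 A_ack=2000 B_seq=2000 B_ack=55
After event 1: A_seq=55 A_ack=2000 B_seq=2000 B_ack=55
After event 2: A_seq=55 A_ack=2000 B_seq=2086 B_ack=55
After event 3: A_seq=55 A_ack=2000 B_seq=2219 B_ack=55
After event 4: A_seq=207 A_ack=2000 B_seq=2219 B_ack=207
After event 5: A_seq=207 A_ack=2000 B_seq=2329 B_ack=207
After event 6: A_seq=295 A_ack=2000 B_seq=2329 B_ack=295

295 2000 2329 295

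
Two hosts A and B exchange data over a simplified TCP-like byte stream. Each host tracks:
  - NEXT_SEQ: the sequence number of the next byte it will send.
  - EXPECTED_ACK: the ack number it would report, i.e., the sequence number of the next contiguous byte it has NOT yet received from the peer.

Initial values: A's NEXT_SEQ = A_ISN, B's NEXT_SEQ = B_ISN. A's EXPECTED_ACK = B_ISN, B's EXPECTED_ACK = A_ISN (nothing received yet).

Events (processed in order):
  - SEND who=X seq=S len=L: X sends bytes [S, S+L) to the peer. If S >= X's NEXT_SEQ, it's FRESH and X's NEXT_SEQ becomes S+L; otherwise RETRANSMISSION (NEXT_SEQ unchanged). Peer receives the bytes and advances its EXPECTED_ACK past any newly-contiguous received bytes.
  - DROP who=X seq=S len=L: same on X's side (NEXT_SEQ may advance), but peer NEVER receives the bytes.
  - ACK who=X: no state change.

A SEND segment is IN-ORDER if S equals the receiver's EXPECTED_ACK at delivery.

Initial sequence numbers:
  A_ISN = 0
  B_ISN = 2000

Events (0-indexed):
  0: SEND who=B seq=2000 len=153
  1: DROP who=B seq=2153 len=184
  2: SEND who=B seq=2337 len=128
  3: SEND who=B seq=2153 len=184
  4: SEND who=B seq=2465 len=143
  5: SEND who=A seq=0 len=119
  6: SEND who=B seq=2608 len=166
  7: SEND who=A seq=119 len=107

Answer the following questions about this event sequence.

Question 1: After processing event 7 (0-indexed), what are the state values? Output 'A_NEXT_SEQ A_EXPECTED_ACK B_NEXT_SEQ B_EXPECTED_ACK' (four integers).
After event 0: A_seq=0 A_ack=2153 B_seq=2153 B_ack=0
After event 1: A_seq=0 A_ack=2153 B_seq=2337 B_ack=0
After event 2: A_seq=0 A_ack=2153 B_seq=2465 B_ack=0
After event 3: A_seq=0 A_ack=2465 B_seq=2465 B_ack=0
After event 4: A_seq=0 A_ack=2608 B_seq=2608 B_ack=0
After event 5: A_seq=119 A_ack=2608 B_seq=2608 B_ack=119
After event 6: A_seq=119 A_ack=2774 B_seq=2774 B_ack=119
After event 7: A_seq=226 A_ack=2774 B_seq=2774 B_ack=226

226 2774 2774 226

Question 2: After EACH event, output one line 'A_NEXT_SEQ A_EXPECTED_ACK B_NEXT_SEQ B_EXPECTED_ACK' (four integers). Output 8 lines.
0 2153 2153 0
0 2153 2337 0
0 2153 2465 0
0 2465 2465 0
0 2608 2608 0
119 2608 2608 119
119 2774 2774 119
226 2774 2774 226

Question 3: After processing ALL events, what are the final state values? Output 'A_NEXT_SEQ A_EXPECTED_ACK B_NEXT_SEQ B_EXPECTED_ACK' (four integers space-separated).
Answer: 226 2774 2774 226

Derivation:
After event 0: A_seq=0 A_ack=2153 B_seq=2153 B_ack=0
After event 1: A_seq=0 A_ack=2153 B_seq=2337 B_ack=0
After event 2: A_seq=0 A_ack=2153 B_seq=2465 B_ack=0
After event 3: A_seq=0 A_ack=2465 B_seq=2465 B_ack=0
After event 4: A_seq=0 A_ack=2608 B_seq=2608 B_ack=0
After event 5: A_seq=119 A_ack=2608 B_seq=2608 B_ack=119
After event 6: A_seq=119 A_ack=2774 B_seq=2774 B_ack=119
After event 7: A_seq=226 A_ack=2774 B_seq=2774 B_ack=226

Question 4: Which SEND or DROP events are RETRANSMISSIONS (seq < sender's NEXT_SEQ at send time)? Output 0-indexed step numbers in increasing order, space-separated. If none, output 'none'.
Step 0: SEND seq=2000 -> fresh
Step 1: DROP seq=2153 -> fresh
Step 2: SEND seq=2337 -> fresh
Step 3: SEND seq=2153 -> retransmit
Step 4: SEND seq=2465 -> fresh
Step 5: SEND seq=0 -> fresh
Step 6: SEND seq=2608 -> fresh
Step 7: SEND seq=119 -> fresh

Answer: 3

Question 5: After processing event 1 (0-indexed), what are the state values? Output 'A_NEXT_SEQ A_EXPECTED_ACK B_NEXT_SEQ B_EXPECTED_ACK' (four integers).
After event 0: A_seq=0 A_ack=2153 B_seq=2153 B_ack=0
After event 1: A_seq=0 A_ack=2153 B_seq=2337 B_ack=0

0 2153 2337 0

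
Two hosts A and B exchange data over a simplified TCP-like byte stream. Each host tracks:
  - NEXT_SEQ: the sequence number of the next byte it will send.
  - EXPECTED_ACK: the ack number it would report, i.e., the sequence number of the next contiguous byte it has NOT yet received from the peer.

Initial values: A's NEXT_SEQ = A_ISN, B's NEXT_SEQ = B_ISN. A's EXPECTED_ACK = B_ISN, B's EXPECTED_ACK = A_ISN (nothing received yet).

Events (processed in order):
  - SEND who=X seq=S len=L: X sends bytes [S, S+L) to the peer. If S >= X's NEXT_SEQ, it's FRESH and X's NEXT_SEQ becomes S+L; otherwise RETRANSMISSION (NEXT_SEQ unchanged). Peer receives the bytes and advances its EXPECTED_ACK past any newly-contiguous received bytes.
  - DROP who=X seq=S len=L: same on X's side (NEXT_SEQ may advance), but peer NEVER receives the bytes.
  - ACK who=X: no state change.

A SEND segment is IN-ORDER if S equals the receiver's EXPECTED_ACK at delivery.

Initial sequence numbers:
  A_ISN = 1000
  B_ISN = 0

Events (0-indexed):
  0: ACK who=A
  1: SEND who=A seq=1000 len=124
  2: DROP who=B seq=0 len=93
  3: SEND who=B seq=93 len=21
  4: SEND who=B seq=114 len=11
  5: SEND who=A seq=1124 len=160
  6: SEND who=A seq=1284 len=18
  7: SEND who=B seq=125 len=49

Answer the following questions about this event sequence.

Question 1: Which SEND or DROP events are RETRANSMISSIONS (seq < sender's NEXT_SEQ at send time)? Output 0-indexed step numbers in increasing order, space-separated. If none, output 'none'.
Answer: none

Derivation:
Step 1: SEND seq=1000 -> fresh
Step 2: DROP seq=0 -> fresh
Step 3: SEND seq=93 -> fresh
Step 4: SEND seq=114 -> fresh
Step 5: SEND seq=1124 -> fresh
Step 6: SEND seq=1284 -> fresh
Step 7: SEND seq=125 -> fresh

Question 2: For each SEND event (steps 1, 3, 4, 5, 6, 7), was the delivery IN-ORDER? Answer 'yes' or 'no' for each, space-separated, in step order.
Step 1: SEND seq=1000 -> in-order
Step 3: SEND seq=93 -> out-of-order
Step 4: SEND seq=114 -> out-of-order
Step 5: SEND seq=1124 -> in-order
Step 6: SEND seq=1284 -> in-order
Step 7: SEND seq=125 -> out-of-order

Answer: yes no no yes yes no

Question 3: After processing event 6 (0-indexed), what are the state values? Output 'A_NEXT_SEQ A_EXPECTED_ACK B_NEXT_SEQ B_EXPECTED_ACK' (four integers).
After event 0: A_seq=1000 A_ack=0 B_seq=0 B_ack=1000
After event 1: A_seq=1124 A_ack=0 B_seq=0 B_ack=1124
After event 2: A_seq=1124 A_ack=0 B_seq=93 B_ack=1124
After event 3: A_seq=1124 A_ack=0 B_seq=114 B_ack=1124
After event 4: A_seq=1124 A_ack=0 B_seq=125 B_ack=1124
After event 5: A_seq=1284 A_ack=0 B_seq=125 B_ack=1284
After event 6: A_seq=1302 A_ack=0 B_seq=125 B_ack=1302

1302 0 125 1302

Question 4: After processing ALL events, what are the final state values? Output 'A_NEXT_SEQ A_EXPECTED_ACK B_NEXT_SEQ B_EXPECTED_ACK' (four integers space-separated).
After event 0: A_seq=1000 A_ack=0 B_seq=0 B_ack=1000
After event 1: A_seq=1124 A_ack=0 B_seq=0 B_ack=1124
After event 2: A_seq=1124 A_ack=0 B_seq=93 B_ack=1124
After event 3: A_seq=1124 A_ack=0 B_seq=114 B_ack=1124
After event 4: A_seq=1124 A_ack=0 B_seq=125 B_ack=1124
After event 5: A_seq=1284 A_ack=0 B_seq=125 B_ack=1284
After event 6: A_seq=1302 A_ack=0 B_seq=125 B_ack=1302
After event 7: A_seq=1302 A_ack=0 B_seq=174 B_ack=1302

Answer: 1302 0 174 1302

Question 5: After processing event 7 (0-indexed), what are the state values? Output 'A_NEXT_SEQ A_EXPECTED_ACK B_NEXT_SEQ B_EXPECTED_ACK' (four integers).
After event 0: A_seq=1000 A_ack=0 B_seq=0 B_ack=1000
After event 1: A_seq=1124 A_ack=0 B_seq=0 B_ack=1124
After event 2: A_seq=1124 A_ack=0 B_seq=93 B_ack=1124
After event 3: A_seq=1124 A_ack=0 B_seq=114 B_ack=1124
After event 4: A_seq=1124 A_ack=0 B_seq=125 B_ack=1124
After event 5: A_seq=1284 A_ack=0 B_seq=125 B_ack=1284
After event 6: A_seq=1302 A_ack=0 B_seq=125 B_ack=1302
After event 7: A_seq=1302 A_ack=0 B_seq=174 B_ack=1302

1302 0 174 1302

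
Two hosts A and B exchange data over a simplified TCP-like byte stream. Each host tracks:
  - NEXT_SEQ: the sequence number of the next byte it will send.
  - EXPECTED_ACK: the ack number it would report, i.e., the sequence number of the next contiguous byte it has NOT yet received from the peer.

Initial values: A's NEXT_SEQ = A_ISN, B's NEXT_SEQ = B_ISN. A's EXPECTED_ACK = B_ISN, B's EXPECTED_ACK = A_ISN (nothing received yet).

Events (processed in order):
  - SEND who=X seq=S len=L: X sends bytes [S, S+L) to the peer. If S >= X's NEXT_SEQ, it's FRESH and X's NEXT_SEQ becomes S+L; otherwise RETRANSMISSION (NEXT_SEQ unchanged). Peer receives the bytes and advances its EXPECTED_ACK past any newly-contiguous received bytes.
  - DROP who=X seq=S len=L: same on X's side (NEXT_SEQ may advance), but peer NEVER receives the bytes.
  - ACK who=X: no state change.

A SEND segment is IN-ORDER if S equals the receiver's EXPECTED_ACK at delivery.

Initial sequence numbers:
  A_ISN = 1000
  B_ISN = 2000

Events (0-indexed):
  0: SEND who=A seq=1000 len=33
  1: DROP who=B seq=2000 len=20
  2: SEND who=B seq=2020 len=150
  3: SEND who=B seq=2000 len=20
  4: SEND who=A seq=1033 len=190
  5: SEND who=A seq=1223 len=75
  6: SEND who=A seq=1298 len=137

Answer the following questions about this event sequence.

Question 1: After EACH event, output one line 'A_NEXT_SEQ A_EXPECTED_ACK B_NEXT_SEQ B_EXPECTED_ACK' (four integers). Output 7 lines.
1033 2000 2000 1033
1033 2000 2020 1033
1033 2000 2170 1033
1033 2170 2170 1033
1223 2170 2170 1223
1298 2170 2170 1298
1435 2170 2170 1435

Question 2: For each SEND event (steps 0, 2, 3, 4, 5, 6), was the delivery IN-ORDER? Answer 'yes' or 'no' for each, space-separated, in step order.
Step 0: SEND seq=1000 -> in-order
Step 2: SEND seq=2020 -> out-of-order
Step 3: SEND seq=2000 -> in-order
Step 4: SEND seq=1033 -> in-order
Step 5: SEND seq=1223 -> in-order
Step 6: SEND seq=1298 -> in-order

Answer: yes no yes yes yes yes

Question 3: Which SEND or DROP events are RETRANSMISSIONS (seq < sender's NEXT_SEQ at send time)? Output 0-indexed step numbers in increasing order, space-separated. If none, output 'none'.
Answer: 3

Derivation:
Step 0: SEND seq=1000 -> fresh
Step 1: DROP seq=2000 -> fresh
Step 2: SEND seq=2020 -> fresh
Step 3: SEND seq=2000 -> retransmit
Step 4: SEND seq=1033 -> fresh
Step 5: SEND seq=1223 -> fresh
Step 6: SEND seq=1298 -> fresh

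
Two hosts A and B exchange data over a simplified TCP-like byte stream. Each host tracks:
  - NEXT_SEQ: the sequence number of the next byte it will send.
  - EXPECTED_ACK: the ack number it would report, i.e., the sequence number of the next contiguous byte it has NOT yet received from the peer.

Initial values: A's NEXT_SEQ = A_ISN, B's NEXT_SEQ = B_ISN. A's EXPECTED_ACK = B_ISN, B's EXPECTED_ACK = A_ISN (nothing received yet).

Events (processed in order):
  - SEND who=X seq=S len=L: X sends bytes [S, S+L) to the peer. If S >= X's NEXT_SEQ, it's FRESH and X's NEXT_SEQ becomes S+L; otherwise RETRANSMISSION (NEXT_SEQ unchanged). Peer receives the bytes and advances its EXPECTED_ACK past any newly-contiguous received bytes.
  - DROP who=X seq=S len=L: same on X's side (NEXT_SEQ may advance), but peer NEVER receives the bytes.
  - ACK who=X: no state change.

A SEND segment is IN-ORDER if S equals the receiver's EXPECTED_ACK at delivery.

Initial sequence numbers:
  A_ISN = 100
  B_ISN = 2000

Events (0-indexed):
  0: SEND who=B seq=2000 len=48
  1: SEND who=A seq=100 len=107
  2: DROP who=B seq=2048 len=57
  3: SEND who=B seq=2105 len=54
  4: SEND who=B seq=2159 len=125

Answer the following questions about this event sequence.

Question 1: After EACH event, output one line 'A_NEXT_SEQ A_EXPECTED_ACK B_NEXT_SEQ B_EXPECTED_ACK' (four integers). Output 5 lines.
100 2048 2048 100
207 2048 2048 207
207 2048 2105 207
207 2048 2159 207
207 2048 2284 207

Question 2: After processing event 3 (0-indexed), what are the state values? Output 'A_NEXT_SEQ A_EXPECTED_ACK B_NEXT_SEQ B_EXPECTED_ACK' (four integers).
After event 0: A_seq=100 A_ack=2048 B_seq=2048 B_ack=100
After event 1: A_seq=207 A_ack=2048 B_seq=2048 B_ack=207
After event 2: A_seq=207 A_ack=2048 B_seq=2105 B_ack=207
After event 3: A_seq=207 A_ack=2048 B_seq=2159 B_ack=207

207 2048 2159 207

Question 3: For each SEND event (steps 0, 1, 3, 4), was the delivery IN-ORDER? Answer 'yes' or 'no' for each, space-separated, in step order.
Answer: yes yes no no

Derivation:
Step 0: SEND seq=2000 -> in-order
Step 1: SEND seq=100 -> in-order
Step 3: SEND seq=2105 -> out-of-order
Step 4: SEND seq=2159 -> out-of-order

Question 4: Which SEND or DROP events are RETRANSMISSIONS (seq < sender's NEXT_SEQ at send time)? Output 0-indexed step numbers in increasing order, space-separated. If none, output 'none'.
Step 0: SEND seq=2000 -> fresh
Step 1: SEND seq=100 -> fresh
Step 2: DROP seq=2048 -> fresh
Step 3: SEND seq=2105 -> fresh
Step 4: SEND seq=2159 -> fresh

Answer: none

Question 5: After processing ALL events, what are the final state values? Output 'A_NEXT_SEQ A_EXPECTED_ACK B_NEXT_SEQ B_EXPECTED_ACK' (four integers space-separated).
Answer: 207 2048 2284 207

Derivation:
After event 0: A_seq=100 A_ack=2048 B_seq=2048 B_ack=100
After event 1: A_seq=207 A_ack=2048 B_seq=2048 B_ack=207
After event 2: A_seq=207 A_ack=2048 B_seq=2105 B_ack=207
After event 3: A_seq=207 A_ack=2048 B_seq=2159 B_ack=207
After event 4: A_seq=207 A_ack=2048 B_seq=2284 B_ack=207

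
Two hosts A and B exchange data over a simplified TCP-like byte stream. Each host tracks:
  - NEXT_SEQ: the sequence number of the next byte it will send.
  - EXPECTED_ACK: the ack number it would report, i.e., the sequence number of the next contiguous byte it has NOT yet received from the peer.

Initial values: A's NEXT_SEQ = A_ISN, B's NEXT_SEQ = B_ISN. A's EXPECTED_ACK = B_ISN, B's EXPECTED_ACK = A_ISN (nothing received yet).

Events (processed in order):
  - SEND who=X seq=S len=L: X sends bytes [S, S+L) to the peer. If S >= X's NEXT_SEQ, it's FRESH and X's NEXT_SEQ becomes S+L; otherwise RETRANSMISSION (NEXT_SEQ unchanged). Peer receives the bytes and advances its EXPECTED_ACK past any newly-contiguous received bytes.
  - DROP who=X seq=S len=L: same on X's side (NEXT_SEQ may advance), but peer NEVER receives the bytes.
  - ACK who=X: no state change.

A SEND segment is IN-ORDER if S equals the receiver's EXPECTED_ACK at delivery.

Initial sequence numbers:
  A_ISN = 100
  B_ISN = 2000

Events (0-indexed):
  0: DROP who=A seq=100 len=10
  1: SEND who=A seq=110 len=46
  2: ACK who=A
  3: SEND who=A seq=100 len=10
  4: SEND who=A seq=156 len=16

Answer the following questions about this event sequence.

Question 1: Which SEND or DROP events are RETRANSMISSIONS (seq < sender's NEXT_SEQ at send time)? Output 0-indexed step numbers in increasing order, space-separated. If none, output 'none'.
Answer: 3

Derivation:
Step 0: DROP seq=100 -> fresh
Step 1: SEND seq=110 -> fresh
Step 3: SEND seq=100 -> retransmit
Step 4: SEND seq=156 -> fresh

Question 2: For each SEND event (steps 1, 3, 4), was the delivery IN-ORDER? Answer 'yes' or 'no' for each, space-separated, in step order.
Answer: no yes yes

Derivation:
Step 1: SEND seq=110 -> out-of-order
Step 3: SEND seq=100 -> in-order
Step 4: SEND seq=156 -> in-order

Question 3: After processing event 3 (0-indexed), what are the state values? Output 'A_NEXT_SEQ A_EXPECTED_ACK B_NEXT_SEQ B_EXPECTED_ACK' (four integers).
After event 0: A_seq=110 A_ack=2000 B_seq=2000 B_ack=100
After event 1: A_seq=156 A_ack=2000 B_seq=2000 B_ack=100
After event 2: A_seq=156 A_ack=2000 B_seq=2000 B_ack=100
After event 3: A_seq=156 A_ack=2000 B_seq=2000 B_ack=156

156 2000 2000 156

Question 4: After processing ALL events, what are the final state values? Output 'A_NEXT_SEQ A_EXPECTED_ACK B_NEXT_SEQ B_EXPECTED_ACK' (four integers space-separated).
Answer: 172 2000 2000 172

Derivation:
After event 0: A_seq=110 A_ack=2000 B_seq=2000 B_ack=100
After event 1: A_seq=156 A_ack=2000 B_seq=2000 B_ack=100
After event 2: A_seq=156 A_ack=2000 B_seq=2000 B_ack=100
After event 3: A_seq=156 A_ack=2000 B_seq=2000 B_ack=156
After event 4: A_seq=172 A_ack=2000 B_seq=2000 B_ack=172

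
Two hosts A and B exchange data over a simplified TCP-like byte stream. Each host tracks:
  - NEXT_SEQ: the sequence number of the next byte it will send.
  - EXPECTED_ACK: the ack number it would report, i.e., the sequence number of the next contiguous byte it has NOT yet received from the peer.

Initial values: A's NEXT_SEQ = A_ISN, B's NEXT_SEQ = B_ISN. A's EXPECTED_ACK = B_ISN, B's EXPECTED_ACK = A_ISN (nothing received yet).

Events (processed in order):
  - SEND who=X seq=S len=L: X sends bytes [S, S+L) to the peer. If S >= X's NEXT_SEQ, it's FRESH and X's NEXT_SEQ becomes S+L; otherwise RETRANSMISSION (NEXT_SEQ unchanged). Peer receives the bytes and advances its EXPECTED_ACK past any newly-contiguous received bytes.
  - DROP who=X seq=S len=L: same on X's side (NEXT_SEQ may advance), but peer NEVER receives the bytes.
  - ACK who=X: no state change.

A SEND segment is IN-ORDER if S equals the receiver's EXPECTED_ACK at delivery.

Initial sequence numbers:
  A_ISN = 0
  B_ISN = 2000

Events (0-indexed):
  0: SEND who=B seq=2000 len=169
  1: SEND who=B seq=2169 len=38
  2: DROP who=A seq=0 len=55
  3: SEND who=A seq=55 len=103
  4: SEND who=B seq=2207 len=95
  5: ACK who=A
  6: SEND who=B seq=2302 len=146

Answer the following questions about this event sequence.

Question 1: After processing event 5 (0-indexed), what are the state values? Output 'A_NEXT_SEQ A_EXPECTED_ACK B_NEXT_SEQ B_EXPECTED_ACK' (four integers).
After event 0: A_seq=0 A_ack=2169 B_seq=2169 B_ack=0
After event 1: A_seq=0 A_ack=2207 B_seq=2207 B_ack=0
After event 2: A_seq=55 A_ack=2207 B_seq=2207 B_ack=0
After event 3: A_seq=158 A_ack=2207 B_seq=2207 B_ack=0
After event 4: A_seq=158 A_ack=2302 B_seq=2302 B_ack=0
After event 5: A_seq=158 A_ack=2302 B_seq=2302 B_ack=0

158 2302 2302 0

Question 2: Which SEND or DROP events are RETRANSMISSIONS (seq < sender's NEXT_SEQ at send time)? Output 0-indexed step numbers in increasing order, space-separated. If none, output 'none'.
Answer: none

Derivation:
Step 0: SEND seq=2000 -> fresh
Step 1: SEND seq=2169 -> fresh
Step 2: DROP seq=0 -> fresh
Step 3: SEND seq=55 -> fresh
Step 4: SEND seq=2207 -> fresh
Step 6: SEND seq=2302 -> fresh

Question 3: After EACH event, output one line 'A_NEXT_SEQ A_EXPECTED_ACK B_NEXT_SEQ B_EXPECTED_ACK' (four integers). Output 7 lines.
0 2169 2169 0
0 2207 2207 0
55 2207 2207 0
158 2207 2207 0
158 2302 2302 0
158 2302 2302 0
158 2448 2448 0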